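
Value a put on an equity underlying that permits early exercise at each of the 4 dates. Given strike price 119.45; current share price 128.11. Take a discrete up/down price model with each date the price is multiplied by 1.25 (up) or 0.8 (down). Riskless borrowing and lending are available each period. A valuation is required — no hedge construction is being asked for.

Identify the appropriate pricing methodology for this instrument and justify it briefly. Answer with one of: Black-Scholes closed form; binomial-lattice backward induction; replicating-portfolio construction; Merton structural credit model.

Key observation: the put (strike 119.45 on spot 128.11) is American-style on a 4-step discrete price model, so the early-exercise decision at every node requires stepwise backward valuation — a closed form cannot price the exercise right.

framework: binomial-lattice backward induction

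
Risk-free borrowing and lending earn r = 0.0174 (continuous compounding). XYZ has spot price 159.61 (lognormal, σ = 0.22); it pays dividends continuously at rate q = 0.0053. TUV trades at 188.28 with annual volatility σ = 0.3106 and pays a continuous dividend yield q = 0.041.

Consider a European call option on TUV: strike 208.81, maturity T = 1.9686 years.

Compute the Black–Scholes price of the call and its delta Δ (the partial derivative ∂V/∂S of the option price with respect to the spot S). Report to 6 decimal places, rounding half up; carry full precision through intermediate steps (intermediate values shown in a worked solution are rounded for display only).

σ√T = 0.3106·√1.9686 = 0.435793
d₁ = (ln(S/K) + (r−q+σ²/2)T) / (σ√T) = (ln(188.28/208.81) + (0.0174−0.041+0.3106²/2)·1.9686) / 0.435793 = (-0.103495 + 0.048499) / 0.435793 = -0.126197
d₂ = d₁ − σ√T = -0.126197 − 0.435793 = -0.561990
e^{−rT} = 0.966326
e^{−qT} = 0.922459
N(d₁) = 0.449788,  N(d₂) = 0.287061
Call price V = S·e^{−qT}·N(d₁) − K·e^{−rT}·N(d₂) = 78.119422 − 57.922860 = 20.196562
Δ = e^{−qT}·N(d₁) = 0.414911

price = 20.196562
Δ = 0.414911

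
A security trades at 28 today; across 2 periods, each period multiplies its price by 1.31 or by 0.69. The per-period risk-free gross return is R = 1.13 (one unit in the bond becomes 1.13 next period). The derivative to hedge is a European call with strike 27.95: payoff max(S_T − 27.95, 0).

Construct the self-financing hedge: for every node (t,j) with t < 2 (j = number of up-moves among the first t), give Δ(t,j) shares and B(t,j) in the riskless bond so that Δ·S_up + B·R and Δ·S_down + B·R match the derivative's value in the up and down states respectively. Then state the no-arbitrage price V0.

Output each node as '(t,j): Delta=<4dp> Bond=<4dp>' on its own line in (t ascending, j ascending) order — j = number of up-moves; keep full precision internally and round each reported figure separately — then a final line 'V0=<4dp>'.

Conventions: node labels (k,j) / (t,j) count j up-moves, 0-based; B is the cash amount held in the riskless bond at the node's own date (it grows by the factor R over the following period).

(0,0): Delta=0.7272 Bond=-12.4330
(1,0): Delta=0.0000 Bond=0.0000
(1,1): Delta=0.8839 Bond=-19.7967
V0=7.9283

No-arbitrage ⇒ martingale measure with p* = (R−d)/(u−d) = 0.7097.
Expiry values: V(2,0)=0.0000, V(2,1)=0.0000, V(2,2)=20.1008
(1,0): S=19.3200. Δ = (V_up−V_dn)/(S_up−S_dn) = (0.0000−0.0000)/(25.3092−13.3308) = 0.0000. V = [p*·0.0000 + (1−p*)·0.0000]/1.13 = 0.0000. B = V − Δ·S = 0.0000.
(1,1): S=36.6800. Δ = (V_up−V_dn)/(S_up−S_dn) = (20.1008−0.0000)/(48.0508−25.3092) = 0.8839. V = [p*·20.1008 + (1−p*)·0.0000]/1.13 = 12.6240. B = V − Δ·S = -19.7967.
(0,0): S=28.0000. Δ = (V_up−V_dn)/(S_up−S_dn) = (12.6240−0.0000)/(36.6800−19.3200) = 0.7272. V = [p*·12.6240 + (1−p*)·0.0000]/1.13 = 7.9283. B = V − Δ·S = -12.4330.
Check: Δ(0,0)·S0 + B(0,0) = 7.9283 = V0.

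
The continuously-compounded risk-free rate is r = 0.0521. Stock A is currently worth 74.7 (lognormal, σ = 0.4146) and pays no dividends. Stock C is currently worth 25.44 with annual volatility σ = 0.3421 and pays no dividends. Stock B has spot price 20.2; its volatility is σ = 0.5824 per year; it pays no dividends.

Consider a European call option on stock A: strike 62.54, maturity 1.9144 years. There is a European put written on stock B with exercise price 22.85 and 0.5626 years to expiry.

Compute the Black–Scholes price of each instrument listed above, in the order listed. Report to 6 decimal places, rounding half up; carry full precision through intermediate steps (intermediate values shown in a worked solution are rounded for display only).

price(stock A call K=62.54) = 25.510257
price(stock B put K=22.85) = 4.742566

[stock A call K=62.54]
σ√T = 0.4146·√1.9144 = 0.573648
d₁ = (ln(S/K) + (r+σ²/2)T) / (σ√T) = (ln(74.7/62.54) + (0.0521+0.4146²/2)·1.9144) / 0.573648 = (0.177674 + 0.264276) / 0.573648 = 0.770420
d₂ = d₁ − σ√T = 0.770420 − 0.573648 = 0.196772
e^{−rT} = 0.905072
N(d₁) = 0.779475,  N(d₂) = 0.577997
price = S·N(d₁) − K·e^{−rT}·N(d₂) = 58.226755 − 32.716498 = 25.510257
[stock B put K=22.85]
σ√T = 0.5824·√0.5626 = 0.436839
d₁ = (ln(S/K) + (r+σ²/2)T) / (σ√T) = (ln(20.2/22.85) + (0.0521+0.5824²/2)·0.5626) / 0.436839 = (-0.123269 + 0.124726) / 0.436839 = 0.003335
d₂ = d₁ − σ√T = 0.003335 − 0.436839 = -0.433503
e^{−rT} = 0.971114
N(−d₁) = 0.498669,  N(−d₂) = 0.667675
price = K·e^{−rT}·N(−d₂) − S·N(−d₁) = 14.815688 − 10.073121 = 4.742566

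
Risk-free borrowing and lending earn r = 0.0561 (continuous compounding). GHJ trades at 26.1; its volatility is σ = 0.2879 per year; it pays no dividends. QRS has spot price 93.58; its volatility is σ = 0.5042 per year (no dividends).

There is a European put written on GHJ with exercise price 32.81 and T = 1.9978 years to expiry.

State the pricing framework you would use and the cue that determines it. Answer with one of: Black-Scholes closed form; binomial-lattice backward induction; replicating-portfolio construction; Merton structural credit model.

Key observation: with GHJ following a GBM at constant σ and r, the European put struck at 32.81 prices in closed form — nothing here needs a stepwise model or a balance sheet.

framework: Black-Scholes closed form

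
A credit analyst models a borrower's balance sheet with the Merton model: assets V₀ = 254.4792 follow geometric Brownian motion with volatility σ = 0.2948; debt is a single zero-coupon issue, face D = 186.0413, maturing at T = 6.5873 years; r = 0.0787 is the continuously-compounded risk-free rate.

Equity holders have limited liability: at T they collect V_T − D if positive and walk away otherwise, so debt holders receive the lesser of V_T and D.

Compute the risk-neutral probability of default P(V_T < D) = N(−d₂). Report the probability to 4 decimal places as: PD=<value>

PD=0.2355

With assets at 254.4792 and a single debt payment of 186.0413 at 6.5873 years:
d₁ = [ln(V₀/D) + (r + σ²/2)T] / (σ√T)
   = [ln(254.4792/186.0413) + (0.0787 + 0.5·0.2948²)·6.5873] / (0.2948·√6.5873)
   = [0.313250 + 0.804662] / 0.756626 = 1.477497
d₂ = d₁ − σ√T = 1.477497 − 0.756626 = 0.720871
risk-neutral PD = N(−d₂) = N(-0.720871) = 0.235494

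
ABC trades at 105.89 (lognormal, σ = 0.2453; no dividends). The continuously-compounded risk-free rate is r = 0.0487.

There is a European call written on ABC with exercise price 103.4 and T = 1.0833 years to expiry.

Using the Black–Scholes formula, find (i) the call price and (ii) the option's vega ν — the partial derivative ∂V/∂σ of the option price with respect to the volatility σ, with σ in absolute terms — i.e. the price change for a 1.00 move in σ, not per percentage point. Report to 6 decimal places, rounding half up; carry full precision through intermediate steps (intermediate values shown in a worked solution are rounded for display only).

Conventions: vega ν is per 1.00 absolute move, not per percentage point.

σ√T = 0.2453·√1.0833 = 0.255312
d₁ = (ln(S/K) + (r+σ²/2)T) / (σ√T) = (ln(105.89/103.4) + (0.0487+0.2453²/2)·1.0833) / 0.255312 = (0.023796 + 0.085349) / 0.255312 = 0.427495
d₂ = d₁ − σ√T = 0.427495 − 0.255312 = 0.172183
e^{−rT} = 0.948611
N(d₁) = 0.665491,  N(d₂) = 0.568353
Call price V = S·N(d₁) − K·e^{−rT}·N(d₂) = 70.468799 − 55.747675 = 14.721124
φ(d₁) = (1/√(2π))·e^{−d₁²/2} = 0.364104
ν = S·φ(d₁)·√T = 40.128719

price = 14.721124
ν = 40.128719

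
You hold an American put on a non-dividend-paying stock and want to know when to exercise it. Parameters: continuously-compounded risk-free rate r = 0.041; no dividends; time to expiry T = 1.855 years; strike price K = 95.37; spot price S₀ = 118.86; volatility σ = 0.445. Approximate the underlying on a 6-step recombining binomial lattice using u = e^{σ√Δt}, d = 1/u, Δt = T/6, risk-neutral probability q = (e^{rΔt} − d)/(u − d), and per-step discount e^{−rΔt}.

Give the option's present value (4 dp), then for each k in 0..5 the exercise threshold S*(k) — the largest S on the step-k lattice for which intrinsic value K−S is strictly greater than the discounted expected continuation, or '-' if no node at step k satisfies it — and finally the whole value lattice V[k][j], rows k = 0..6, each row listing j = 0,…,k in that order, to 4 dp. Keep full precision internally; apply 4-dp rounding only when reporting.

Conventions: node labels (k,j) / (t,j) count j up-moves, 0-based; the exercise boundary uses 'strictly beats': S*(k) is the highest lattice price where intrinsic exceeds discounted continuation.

price = 13.3684
boundary = - - - - 44.1776 56.5797
tree:
13.3684
19.7717 6.3382
28.3375 10.4192 1.7976
39.0452 16.7460 3.3963 0.0000
51.1924 26.0851 6.4169 0.0000 0.0000
60.8760 38.7903 12.1239 0.0000 0.0000 0.0000
68.4370 51.1924 22.9066 0.0000 0.0000 0.0000 0.0000

Δt=0.30917, u=1.28073, d=0.78080, q=0.46397, disc=e^(-rΔt)=0.98740
k=6 terminal: V=max(K-S,0) → 68.4370 51.1924 22.9066 0.0000 0.0000 0.0000 0.0000
k=5: j=0 S=34.4940 intr=60.8760 cont=59.6748 V=60.8760[EX]; j=1 S=56.5797 intr=38.7903 cont=37.5891 V=38.7903[EX]; j=2 S=92.8063 intr=2.5637 cont=12.1239 V=12.1239[hold]; j=3 S=152.2279 intr=0.0000 cont=0.0000 V=0.0000[hold]; j=4 S=249.6957 intr=0.0000 cont=0.0000 V=0.0000[hold]; j=5 S=409.5699 intr=0.0000 cont=0.0000 V=0.0000[hold]  S*(5)=56.5797
k=4: j=0 S=44.1776 intr=51.1924 cont=49.9912 V=51.1924[EX]; j=1 S=72.4634 intr=22.9066 cont=26.0851 V=26.0851[hold]; j=2 S=118.8600 intr=0.0000 cont=6.4169 V=6.4169[hold]; j=3 S=194.9632 intr=0.0000 cont=0.0000 V=0.0000[hold]; j=4 S=319.7935 intr=0.0000 cont=0.0000 V=0.0000[hold]  S*(4)=44.1776
k=3: j=0 S=56.5797 intr=38.7903 cont=39.0452 V=39.0452[hold]; j=1 S=92.8063 intr=2.5637 cont=16.7460 V=16.7460[hold]; j=2 S=152.2279 intr=0.0000 cont=3.3963 V=3.3963[hold]; j=3 S=249.6957 intr=0.0000 cont=0.0000 V=0.0000[hold]  S*(3)=-
k=2: j=0 S=72.4634 intr=22.9066 cont=28.3375 V=28.3375[hold]; j=1 S=118.8600 intr=0.0000 cont=10.4192 V=10.4192[hold]; j=2 S=194.9632 intr=0.0000 cont=1.7976 V=1.7976[hold]  S*(2)=-
k=1: j=0 S=92.8063 intr=2.5637 cont=19.7717 V=19.7717[hold]; j=1 S=152.2279 intr=0.0000 cont=6.3382 V=6.3382[hold]  S*(1)=-
k=0: j=0 S=118.8600 intr=0.0000 cont=13.3684 V=13.3684[hold]  S*(0)=-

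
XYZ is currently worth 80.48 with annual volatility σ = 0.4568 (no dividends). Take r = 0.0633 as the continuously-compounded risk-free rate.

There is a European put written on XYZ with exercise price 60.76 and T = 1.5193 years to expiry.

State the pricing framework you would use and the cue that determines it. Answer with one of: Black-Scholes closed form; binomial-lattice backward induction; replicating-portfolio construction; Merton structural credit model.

Key observation: the instrument is a plain European put (strike 60.76) on a lognormal asset; the exact continuous-time formula applies directly.

framework: Black-Scholes closed form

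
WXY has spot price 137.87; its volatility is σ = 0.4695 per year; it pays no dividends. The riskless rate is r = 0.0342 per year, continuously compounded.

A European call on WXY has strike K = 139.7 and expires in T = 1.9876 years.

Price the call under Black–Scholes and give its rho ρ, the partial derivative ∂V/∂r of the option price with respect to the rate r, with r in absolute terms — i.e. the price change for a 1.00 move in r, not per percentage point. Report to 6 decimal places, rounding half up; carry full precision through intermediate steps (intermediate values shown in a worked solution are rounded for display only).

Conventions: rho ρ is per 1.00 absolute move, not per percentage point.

σ√T = 0.4695·√1.9876 = 0.661912
d₁ = (ln(S/K) + (r+σ²/2)T) / (σ√T) = (ln(137.87/139.7) + (0.0342+0.4695²/2)·1.9876) / 0.661912 = (-0.013186 + 0.287040) / 0.661912 = 0.413731
d₂ = d₁ − σ√T = 0.413731 − 0.661912 = -0.248181
e^{−rT} = 0.934283
N(d₁) = 0.660464,  N(d₂) = 0.401997
Call price V = S·N(d₁) − K·e^{−rT}·N(d₂) = 91.058235 − 52.468419 = 38.589816
ρ = K·T·e^{−rT}·N(d₂) = 104.286230

price = 38.589816
ρ = 104.286230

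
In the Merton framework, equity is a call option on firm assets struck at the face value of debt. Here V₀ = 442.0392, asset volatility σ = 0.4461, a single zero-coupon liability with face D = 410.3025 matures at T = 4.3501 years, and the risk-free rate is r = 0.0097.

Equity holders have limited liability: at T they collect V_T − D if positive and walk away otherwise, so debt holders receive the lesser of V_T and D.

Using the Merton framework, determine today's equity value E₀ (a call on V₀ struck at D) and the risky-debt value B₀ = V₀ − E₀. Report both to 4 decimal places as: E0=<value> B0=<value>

Work the structural quantities from V₀ = 442.0392 against face 410.3025:
d₁ = [ln(V₀/D) + (r + σ²/2)T] / (σ√T)
   = [ln(442.0392/410.3025) + (0.0097 + 0.5·0.4461²)·4.3501] / (0.4461·√4.3501)
   = [0.074504 + 0.475042] / 0.930426 = 0.590639
d₂ = d₁ − σ√T = 0.590639 − 0.930426 = -0.339787
N(d₁) = 0.722619,  N(d₂) = 0.367009,  e^(−rT) = 0.958682
E₀ = V₀·N(d₁) − D·e^(−rT)·N(d₂)
   = 442.0392·0.722619 − 410.3025·0.958682·0.367009 = 175.063228
B₀ = V₀ − E₀ = 442.0392 − 175.063228 = 266.975972

E0=175.0632 B0=266.9760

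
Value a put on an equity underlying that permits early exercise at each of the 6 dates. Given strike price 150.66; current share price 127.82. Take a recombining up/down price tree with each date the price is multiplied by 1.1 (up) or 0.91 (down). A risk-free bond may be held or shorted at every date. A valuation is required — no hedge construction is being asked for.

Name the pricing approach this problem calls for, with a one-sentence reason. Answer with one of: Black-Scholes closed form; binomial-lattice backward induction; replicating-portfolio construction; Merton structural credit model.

Key observation: the defining feature is the embedded early-exercise option across 6 discrete dates on the spot-127.82 tree; pricing the strike-150.66 put means working backward with an exercise test at every node.

framework: binomial-lattice backward induction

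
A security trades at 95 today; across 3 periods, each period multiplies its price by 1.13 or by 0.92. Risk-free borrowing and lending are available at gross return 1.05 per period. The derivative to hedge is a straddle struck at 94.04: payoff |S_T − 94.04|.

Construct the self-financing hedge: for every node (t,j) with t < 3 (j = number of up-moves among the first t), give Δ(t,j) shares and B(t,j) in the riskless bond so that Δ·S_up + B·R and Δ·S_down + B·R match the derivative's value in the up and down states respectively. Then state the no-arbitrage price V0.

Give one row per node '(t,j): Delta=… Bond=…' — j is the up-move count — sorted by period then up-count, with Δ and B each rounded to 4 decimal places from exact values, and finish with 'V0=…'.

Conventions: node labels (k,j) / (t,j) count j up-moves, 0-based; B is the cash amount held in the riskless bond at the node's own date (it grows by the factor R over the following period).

(0,0): Delta=0.6408 Bond=-43.7178
(1,0): Delta=0.1282 Bond=-1.0992
(1,1): Delta=0.8977 Bond=-73.4757
(2,0): Delta=-1.0000 Bond=89.5619
(2,1): Delta=0.6934 Bond=-56.9794
(2,2): Delta=1.0000 Bond=-89.5619
V0=17.1614

Arbitrage-free pricing uses the up-move probability p* = (R−d)/(u−d) = 0.6190, discounting each step at R = 1.05.
At maturity the claim pays: V(3,0)=20.0646, V(3,1)=3.1790, V(3,2)=17.5611, V(3,3)=43.0352
Node (2,0) S=80.4080: V=(p*·3.1790+(1−p*)·20.0646)/1.05=9.1539; Δ=(3.1790−20.0646)/(90.8610−73.9754)=-1.0000; B=V−Δ·S=89.5619
Node (2,1) S=98.7620: V=(p*·17.5611+(1−p*)·3.1790)/1.05=11.5068; Δ=(17.5611−3.1790)/(111.6011−90.8610)=0.6934; B=V−Δ·S=-56.9794
Node (2,2) S=121.3055: V=(p*·43.0352+(1−p*)·17.5611)/1.05=31.7436; Δ=(43.0352−17.5611)/(137.0752−111.6011)=1.0000; B=V−Δ·S=-89.5619
Node (1,0) S=87.4000: V=(p*·11.5068+(1−p*)·9.1539)/1.05=10.1052; Δ=(11.5068−9.1539)/(98.7620−80.4080)=0.1282; B=V−Δ·S=-1.0992
Node (1,1) S=107.3500: V=(p*·31.7436+(1−p*)·11.5068)/1.05=22.8899; Δ=(31.7436−11.5068)/(121.3055−98.7620)=0.8977; B=V−Δ·S=-73.4757
Node (0,0) S=95.0000: V=(p*·22.8899+(1−p*)·10.1052)/1.05=17.1614; Δ=(22.8899−10.1052)/(107.3500−87.4000)=0.6408; B=V−Δ·S=-43.7178
Sanity check at the root: Δ(0,0)·S0 + B(0,0) reproduces V0 = 17.1614.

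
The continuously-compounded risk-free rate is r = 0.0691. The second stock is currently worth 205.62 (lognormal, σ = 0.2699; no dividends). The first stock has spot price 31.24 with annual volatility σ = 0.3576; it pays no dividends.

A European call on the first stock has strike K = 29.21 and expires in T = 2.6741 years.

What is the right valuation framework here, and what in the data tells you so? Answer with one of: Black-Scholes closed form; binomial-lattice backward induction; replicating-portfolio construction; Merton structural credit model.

Key observation: with the first stock following a GBM at constant σ and r, the European call struck at 29.21 prices in closed form — nothing here needs a stepwise model or a balance sheet.

framework: Black-Scholes closed form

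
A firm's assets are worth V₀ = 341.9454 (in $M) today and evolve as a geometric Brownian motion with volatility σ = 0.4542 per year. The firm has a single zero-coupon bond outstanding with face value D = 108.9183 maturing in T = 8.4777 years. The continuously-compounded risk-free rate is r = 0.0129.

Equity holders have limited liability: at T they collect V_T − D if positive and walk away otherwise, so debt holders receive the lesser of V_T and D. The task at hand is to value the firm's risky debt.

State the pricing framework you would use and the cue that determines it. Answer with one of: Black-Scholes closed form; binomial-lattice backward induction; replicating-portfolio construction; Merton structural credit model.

framework: Merton structural credit model

Key observation: the data describe a firm's assets (V₀ = 341.9454, GBM) and a single zero-coupon debt of face 108.9183, so credit quantities follow from equity-as-call in the structural model.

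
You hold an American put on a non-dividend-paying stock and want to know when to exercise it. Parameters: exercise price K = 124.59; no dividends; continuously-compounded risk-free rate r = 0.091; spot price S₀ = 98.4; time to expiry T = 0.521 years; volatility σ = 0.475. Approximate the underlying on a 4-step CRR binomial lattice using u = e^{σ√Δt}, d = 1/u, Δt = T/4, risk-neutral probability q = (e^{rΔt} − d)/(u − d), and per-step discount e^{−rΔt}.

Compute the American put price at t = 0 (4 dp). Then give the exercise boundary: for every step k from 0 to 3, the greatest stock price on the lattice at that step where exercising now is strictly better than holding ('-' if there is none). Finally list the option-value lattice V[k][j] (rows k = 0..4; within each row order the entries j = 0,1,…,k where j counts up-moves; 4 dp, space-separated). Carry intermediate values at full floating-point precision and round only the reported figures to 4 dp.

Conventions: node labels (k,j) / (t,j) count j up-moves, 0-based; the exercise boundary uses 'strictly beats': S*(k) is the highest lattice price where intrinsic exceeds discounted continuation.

Δt=0.13025  u=1.18700  d=0.84246  q=0.49185  discount=0.98822
step 4 (expiry): payoffs max(K−S,0) = 75.0229 54.7516 26.1900 0.0000 0.0000
step 3: (k=3,j=0): S=58.8361, K−S=65.7539, hold=64.2859 ⇒ V=65.7539 exercise | (k=3,j=1): S=82.8981, K−S=41.6919, hold=40.2239 ⇒ V=41.6919 exercise | (k=3,j=2): S=116.8007, K−S=7.7893, hold=13.1515 ⇒ V=13.1515 continue | (k=3,j=3): S=164.5683, K−S=0.0000, hold=0.0000 ⇒ V=0.0000 continue  boundary S*=82.8981
step 2: (k=2,j=0): S=69.8384, K−S=54.7516, hold=53.2836 ⇒ V=54.7516 exercise | (k=2,j=1): S=98.4000, K−S=26.1900, hold=27.3283 ⇒ V=27.3283 continue | (k=2,j=2): S=138.6423, K−S=0.0000, hold=6.6042 ⇒ V=6.6042 continue  boundary S*=69.8384
step 1: (k=1,j=0): S=82.8981, K−S=41.6919, hold=40.7772 ⇒ V=41.6919 exercise | (k=1,j=1): S=116.8007, K−S=7.7893, hold=16.9332 ⇒ V=16.9332 continue  boundary S*=82.8981
step 0: (k=0,j=0): S=98.4000, K−S=26.1900, hold=29.1664 ⇒ V=29.1664 continue  boundary S*=-

price = 29.1664
boundary = - 82.8981 69.8384 82.8981
tree:
29.1664
41.6919 16.9332
54.7516 27.3283 6.6042
65.7539 41.6919 13.1515 0.0000
75.0229 54.7516 26.1900 0.0000 0.0000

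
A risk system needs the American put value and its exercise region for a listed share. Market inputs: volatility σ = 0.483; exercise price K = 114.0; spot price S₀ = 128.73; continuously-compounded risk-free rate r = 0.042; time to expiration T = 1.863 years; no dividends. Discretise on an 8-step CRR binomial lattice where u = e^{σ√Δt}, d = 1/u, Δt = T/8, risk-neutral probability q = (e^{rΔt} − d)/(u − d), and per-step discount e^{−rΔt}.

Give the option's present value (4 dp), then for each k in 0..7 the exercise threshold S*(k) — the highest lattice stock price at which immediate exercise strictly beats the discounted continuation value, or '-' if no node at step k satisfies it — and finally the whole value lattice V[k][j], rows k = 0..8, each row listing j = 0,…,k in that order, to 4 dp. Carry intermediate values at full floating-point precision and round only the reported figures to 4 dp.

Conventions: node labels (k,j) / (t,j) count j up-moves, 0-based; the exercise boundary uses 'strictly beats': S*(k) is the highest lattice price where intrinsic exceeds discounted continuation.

Δt=0.23287  u=1.26248  d=0.79209  q=0.46289  discount=0.99027
step 8 (expiry): payoffs max(K−S,0) = 94.0533 82.2076 63.3272 33.2342 0.0000 0.0000 0.0000 0.0000 0.0000
step 7: (k=7,j=0): S=25.1824, K−S=88.8176, hold=87.7081 ⇒ V=88.8176 exercise | (k=7,j=1): S=40.1374, K−S=73.8626, hold=72.7531 ⇒ V=73.8626 exercise | (k=7,j=2): S=63.9737, K−S=50.0263, hold=48.9168 ⇒ V=50.0263 exercise | (k=7,j=3): S=101.9656, K−S=12.0344, hold=17.6768 ⇒ V=17.6768 continue | (k=7,j=4): S=162.5197, K−S=0.0000, hold=0.0000 ⇒ V=0.0000 continue | (k=7,j=5): S=259.0349, K−S=0.0000, hold=0.0000 ⇒ V=0.0000 continue | (k=7,j=6): S=412.8675, K−S=0.0000, hold=0.0000 ⇒ V=0.0000 continue | (k=7,j=7): S=658.0563, K−S=0.0000, hold=0.0000 ⇒ V=0.0000 continue  boundary S*=63.9737
step 6: (k=6,j=0): S=31.7924, K−S=82.2076, hold=81.0981 ⇒ V=82.2076 exercise | (k=6,j=1): S=50.6728, K−S=63.3272, hold=62.2176 ⇒ V=63.3272 exercise | (k=6,j=2): S=80.7658, K−S=33.2342, hold=34.7110 ⇒ V=34.7110 continue | (k=6,j=3): S=128.7300, K−S=0.0000, hold=9.4020 ⇒ V=9.4020 continue | (k=6,j=4): S=205.1786, K−S=0.0000, hold=0.0000 ⇒ V=0.0000 continue | (k=6,j=5): S=327.0277, K−S=0.0000, hold=0.0000 ⇒ V=0.0000 continue | (k=6,j=6): S=521.2390, K−S=0.0000, hold=0.0000 ⇒ V=0.0000 continue  boundary S*=50.6728
step 5: (k=5,j=0): S=40.1374, K−S=73.8626, hold=72.7531 ⇒ V=73.8626 exercise | (k=5,j=1): S=63.9737, K−S=50.0263, hold=49.5937 ⇒ V=50.0263 exercise | (k=5,j=2): S=101.9656, K−S=12.0344, hold=22.7720 ⇒ V=22.7720 continue | (k=5,j=3): S=162.5197, K−S=0.0000, hold=5.0008 ⇒ V=5.0008 continue | (k=5,j=4): S=259.0349, K−S=0.0000, hold=0.0000 ⇒ V=0.0000 continue | (k=5,j=5): S=412.8675, K−S=0.0000, hold=0.0000 ⇒ V=0.0000 continue  boundary S*=63.9737
step 4: (k=4,j=0): S=50.6728, K−S=63.3272, hold=62.2176 ⇒ V=63.3272 exercise | (k=4,j=1): S=80.7658, K−S=33.2342, hold=37.0466 ⇒ V=37.0466 continue | (k=4,j=2): S=128.7300, K−S=0.0000, hold=14.4044 ⇒ V=14.4044 continue | (k=4,j=3): S=205.1786, K−S=0.0000, hold=2.6599 ⇒ V=2.6599 continue | (k=4,j=4): S=327.0277, K−S=0.0000, hold=0.0000 ⇒ V=0.0000 continue  boundary S*=50.6728
step 3: (k=3,j=0): S=63.9737, K−S=50.0263, hold=50.6643 ⇒ V=50.6643 continue | (k=3,j=1): S=101.9656, K−S=12.0344, hold=26.3072 ⇒ V=26.3072 continue | (k=3,j=2): S=162.5197, K−S=0.0000, hold=8.8807 ⇒ V=8.8807 continue | (k=3,j=3): S=259.0349, K−S=0.0000, hold=1.4147 ⇒ V=1.4147 continue  boundary S*=-
step 2: (k=2,j=0): S=80.7658, K−S=33.2342, hold=39.0063 ⇒ V=39.0063 continue | (k=2,j=1): S=128.7300, K−S=0.0000, hold=18.0632 ⇒ V=18.0632 continue | (k=2,j=2): S=205.1786, K−S=0.0000, hold=5.3720 ⇒ V=5.3720 continue  boundary S*=-
step 1: (k=1,j=0): S=101.9656, K−S=12.0344, hold=29.0267 ⇒ V=29.0267 continue | (k=1,j=1): S=162.5197, K−S=0.0000, hold=12.0700 ⇒ V=12.0700 continue  boundary S*=-
step 0: (k=0,j=0): S=128.7300, K−S=0.0000, hold=20.9716 ⇒ V=20.9716 continue  boundary S*=-

price = 20.9716
boundary = - - - - 50.6728 63.9737 50.6728 63.9737
tree:
20.9716
29.0267 12.0700
39.0063 18.0632 5.3720
50.6643 26.3072 8.8807 1.4147
63.3272 37.0466 14.4044 2.6599 0.0000
73.8626 50.0263 22.7720 5.0008 0.0000 0.0000
82.2076 63.3272 34.7110 9.4020 0.0000 0.0000 0.0000
88.8176 73.8626 50.0263 17.6768 0.0000 0.0000 0.0000 0.0000
94.0533 82.2076 63.3272 33.2342 0.0000 0.0000 0.0000 0.0000 0.0000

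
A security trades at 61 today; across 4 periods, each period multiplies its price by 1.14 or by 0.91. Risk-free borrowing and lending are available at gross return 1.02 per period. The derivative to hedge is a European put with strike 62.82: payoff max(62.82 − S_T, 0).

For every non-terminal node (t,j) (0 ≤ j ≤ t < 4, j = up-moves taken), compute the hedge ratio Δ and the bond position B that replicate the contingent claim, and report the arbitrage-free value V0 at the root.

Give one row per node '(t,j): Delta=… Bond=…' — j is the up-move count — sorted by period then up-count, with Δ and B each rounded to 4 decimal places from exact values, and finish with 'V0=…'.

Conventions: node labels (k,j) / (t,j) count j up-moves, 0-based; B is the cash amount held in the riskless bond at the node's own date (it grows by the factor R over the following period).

(0,0): Delta=-0.3741 Bond=26.8718
(1,0): Delta=-0.6080 Bond=40.3943
(1,1): Delta=-0.1704 Bond=13.2438
(2,0): Delta=-0.8859 Bond=55.2369
(2,1): Delta=-0.3661 Bond=25.8916
(2,2): Delta=0.0000 Bond=0.0000
(3,0): Delta=-1.0000 Bond=61.5882
(3,1): Delta=-0.7865 Bond=50.6181
(3,2): Delta=0.0000 Bond=0.0000
(3,3): Delta=0.0000 Bond=0.0000
V0=4.0515

Arbitrage-free pricing uses the up-move probability p* = (R−d)/(u−d) = 0.4783, discounting each step at R = 1.02.
Payoffs at expiry: V(4,0)=20.9893, V(4,1)=10.4167, V(4,2)=0.0000, V(4,3)=0.0000, V(4,4)=0.0000
Node (3,0) S=45.9678: V=(p*·10.4167+(1−p*)·20.9893)/1.02=15.6204; Δ=(10.4167−20.9893)/(52.4033−41.8307)=-1.0000; B=V−Δ·S=61.5882
Node (3,1) S=57.5861: V=(p*·0.0000+(1−p*)·10.4167)/1.02=5.3282; Δ=(0.0000−10.4167)/(65.6481−52.4033)=-0.7865; B=V−Δ·S=50.6181
Node (3,2) S=72.1408: V=(p*·0.0000+(1−p*)·0.0000)/1.02=0.0000; Δ=(0.0000−0.0000)/(82.2405−65.6481)=0.0000; B=V−Δ·S=0.0000
Node (3,3) S=90.3742: V=(p*·0.0000+(1−p*)·0.0000)/1.02=0.0000; Δ=(0.0000−0.0000)/(103.0266−82.2405)=0.0000; B=V−Δ·S=0.0000
Node (2,0) S=50.5141: V=(p*·5.3282+(1−p*)·15.6204)/1.02=10.4883; Δ=(5.3282−15.6204)/(57.5861−45.9678)=-0.8859; B=V−Δ·S=55.2369
Node (2,1) S=63.2814: V=(p*·0.0000+(1−p*)·5.3282)/1.02=2.7254; Δ=(0.0000−5.3282)/(72.1408−57.5861)=-0.3661; B=V−Δ·S=25.8916
Node (2,2) S=79.2756: V=(p*·0.0000+(1−p*)·0.0000)/1.02=0.0000; Δ=(0.0000−0.0000)/(90.3742−72.1408)=0.0000; B=V−Δ·S=0.0000
Node (1,0) S=55.5100: V=(p*·2.7254+(1−p*)·10.4883)/1.02=6.6428; Δ=(2.7254−10.4883)/(63.2814−50.5141)=-0.6080; B=V−Δ·S=40.3943
Node (1,1) S=69.5400: V=(p*·0.0000+(1−p*)·2.7254)/1.02=1.3941; Δ=(0.0000−2.7254)/(79.2756−63.2814)=-0.1704; B=V−Δ·S=13.2438
Node (0,0) S=61.0000: V=(p*·1.3941+(1−p*)·6.6428)/1.02=4.0515; Δ=(1.3941−6.6428)/(69.5400−55.5100)=-0.3741; B=V−Δ·S=26.8718
Sanity check at the root: Δ(0,0)·S0 + B(0,0) reproduces V0 = 4.0515.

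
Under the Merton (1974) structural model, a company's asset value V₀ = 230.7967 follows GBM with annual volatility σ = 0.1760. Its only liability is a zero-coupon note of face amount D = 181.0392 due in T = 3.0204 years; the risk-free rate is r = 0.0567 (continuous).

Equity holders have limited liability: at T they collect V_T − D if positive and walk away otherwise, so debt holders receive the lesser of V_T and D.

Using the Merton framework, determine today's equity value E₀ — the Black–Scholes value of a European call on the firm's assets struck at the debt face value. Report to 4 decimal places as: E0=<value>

Equity is a call on the firm's assets struck at D = 181.0392:
d₁ = [ln(V₀/D) + (r + σ²/2)T] / (σ√T)
   = [ln(230.7967/181.0392) + (0.0567 + 0.5·0.1760²)·3.0204] / (0.1760·√3.0204)
   = [0.242824 + 0.218037] / 0.305876 = 1.506692
d₂ = d₁ − σ√T = 1.506692 − 0.305876 = 1.200816
N(d₁) = 0.934055,  N(d₂) = 0.885089,  e^(−rT) = 0.842605
E₀ = V₀·N(d₁) − D·e^(−rT)·N(d₂)
   = 230.7967·0.934055 − 181.0392·0.842605·0.885089 = 80.561357

E0=80.5614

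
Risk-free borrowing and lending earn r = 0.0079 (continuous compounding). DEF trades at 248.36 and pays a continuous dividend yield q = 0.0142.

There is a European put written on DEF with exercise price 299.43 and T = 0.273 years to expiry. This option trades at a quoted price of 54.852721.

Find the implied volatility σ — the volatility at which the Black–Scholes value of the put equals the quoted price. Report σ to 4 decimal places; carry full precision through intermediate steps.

At σ = 0.3371 the Black–Scholes value reproduces the quote:
σ√T = 0.3371·√0.273 = 0.176133
d₁ = (ln(S/K) + (r−q+σ²/2)T) / (σ√T) = (ln(248.36/299.43) + (0.0079−0.0142+0.3371²/2)·0.273) / 0.176133 = (-0.187001 + 0.013791) / 0.176133 = -0.983405
d₂ = d₁ − σ√T = -0.983405 − 0.176133 = -1.159538
e^{−rT} = 0.997846
e^{−qT} = 0.996131
N(−d₁) = 0.837296,  N(−d₂) = 0.876882
V = K·e^{−rT}·N(−d₂) − S·e^{−qT}·N(−d₁) = 261.998982 − 207.146262 = 54.852721 (equal to the quote); since ∂V/∂σ > 0 for all σ, the implied volatility is unique

sigma = 0.3371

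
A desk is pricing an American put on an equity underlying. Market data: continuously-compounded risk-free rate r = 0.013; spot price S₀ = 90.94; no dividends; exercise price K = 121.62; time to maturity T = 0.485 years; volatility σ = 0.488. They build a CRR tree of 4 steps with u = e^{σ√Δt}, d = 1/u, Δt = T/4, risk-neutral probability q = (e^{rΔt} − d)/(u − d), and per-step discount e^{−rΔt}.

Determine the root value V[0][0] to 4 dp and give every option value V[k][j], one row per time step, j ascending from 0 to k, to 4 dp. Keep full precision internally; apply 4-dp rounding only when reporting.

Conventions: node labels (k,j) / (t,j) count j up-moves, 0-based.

Δt=0.12125, u=1.18522, d=0.84373, q=0.46224, disc=e^(-rΔt)=0.99842
k=4 terminal: V=max(K-S,0) → 75.5347 56.8821 30.6800 0.0000 0.0000
k=3: j=0 S=54.6211 intr=66.9989 cont=66.8073 V=66.9989[EX]; j=1 S=76.7285 intr=44.8915 cont=44.6999 V=44.8915[EX]; j=2 S=107.7837 intr=13.8363 cont=16.4725 V=16.4725[hold]; j=3 S=151.4081 intr=0.0000 cont=0.0000 V=0.0000[hold]
k=2: j=0 S=64.7379 intr=56.8821 cont=56.6905 V=56.8821[EX]; j=1 S=90.9400 intr=30.6800 cont=31.7051 V=31.7051[hold]; j=2 S=127.7471 intr=0.0000 cont=8.8443 V=8.8443[hold]
k=1: j=0 S=76.7285 intr=44.8915 cont=45.1730 V=45.1730[hold]; j=1 S=107.7837 intr=13.8363 cont=21.1046 V=21.1046[hold]
k=0: j=0 S=90.9400 intr=30.6800 cont=33.9940 V=33.9940[hold]

price = 33.9940
tree:
33.9940
45.1730 21.1046
56.8821 31.7051 8.8443
66.9989 44.8915 16.4725 0.0000
75.5347 56.8821 30.6800 0.0000 0.0000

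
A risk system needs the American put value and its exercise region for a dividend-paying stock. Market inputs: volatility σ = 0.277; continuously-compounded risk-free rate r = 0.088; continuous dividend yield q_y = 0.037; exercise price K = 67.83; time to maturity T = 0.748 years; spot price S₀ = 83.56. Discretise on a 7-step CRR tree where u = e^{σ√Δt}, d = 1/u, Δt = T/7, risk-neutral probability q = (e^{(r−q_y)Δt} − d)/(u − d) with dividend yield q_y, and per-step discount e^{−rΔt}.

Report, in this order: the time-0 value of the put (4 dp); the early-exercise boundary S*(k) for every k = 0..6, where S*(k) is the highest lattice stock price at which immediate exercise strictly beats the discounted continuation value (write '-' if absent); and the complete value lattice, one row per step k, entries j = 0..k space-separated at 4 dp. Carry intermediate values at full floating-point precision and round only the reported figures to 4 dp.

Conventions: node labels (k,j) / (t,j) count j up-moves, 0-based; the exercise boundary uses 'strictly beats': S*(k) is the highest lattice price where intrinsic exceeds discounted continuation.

Δt=0.10686, u=1.09477, d=0.91343, q=0.50751, disc=e^(-rΔt)=0.99064
k=7 terminal: V=max(K-S,0) → 23.4972 14.6957 4.1469 0.0000 0.0000 0.0000 0.0000 0.0000
k=6: j=0 S=48.5344 intr=19.2956 cont=18.8522 V=19.2956[EX]; j=1 S=58.1701 intr=9.6599 cont=9.2546 V=9.6599[EX]; j=2 S=69.7186 intr=0.0000 cont=2.0232 V=2.0232[hold]; j=3 S=83.5600 intr=0.0000 cont=0.0000 V=0.0000[hold]; j=4 S=100.1493 intr=0.0000 cont=0.0000 V=0.0000[hold]; j=5 S=120.0321 intr=0.0000 cont=0.0000 V=0.0000[hold]; j=6 S=143.8623 intr=0.0000 cont=0.0000 V=0.0000[hold]  S*(6)=58.1701
k=5: j=0 S=53.1343 intr=14.6957 cont=14.2705 V=14.6957[EX]; j=1 S=63.6831 intr=4.1469 cont=5.7301 V=5.7301[hold]; j=2 S=76.3262 intr=0.0000 cont=0.9871 V=0.9871[hold]; j=3 S=91.4794 intr=0.0000 cont=0.0000 V=0.0000[hold]; j=4 S=109.6409 intr=0.0000 cont=0.0000 V=0.0000[hold]; j=5 S=131.4081 intr=0.0000 cont=0.0000 V=0.0000[hold]  S*(5)=53.1343
k=4: j=0 S=58.1701 intr=9.6599 cont=10.0506 V=10.0506[hold]; j=1 S=69.7186 intr=0.0000 cont=3.2918 V=3.2918[hold]; j=2 S=83.5600 intr=0.0000 cont=0.4816 V=0.4816[hold]; j=3 S=100.1493 intr=0.0000 cont=0.0000 V=0.0000[hold]; j=4 S=120.0321 intr=0.0000 cont=0.0000 V=0.0000[hold]  S*(4)=-
k=3: j=0 S=63.6831 intr=4.1469 cont=6.5585 V=6.5585[hold]; j=1 S=76.3262 intr=0.0000 cont=1.8481 V=1.8481[hold]; j=2 S=91.4794 intr=0.0000 cont=0.2349 V=0.2349[hold]; j=3 S=109.6409 intr=0.0000 cont=0.0000 V=0.0000[hold]  S*(3)=-
k=2: j=0 S=69.7186 intr=0.0000 cont=4.1289 V=4.1289[hold]; j=1 S=83.5600 intr=0.0000 cont=1.0198 V=1.0198[hold]; j=2 S=100.1493 intr=0.0000 cont=0.1146 V=0.1146[hold]  S*(2)=-
k=1: j=0 S=76.3262 intr=0.0000 cont=2.5271 V=2.5271[hold]; j=1 S=91.4794 intr=0.0000 cont=0.5552 V=0.5552[hold]  S*(1)=-
k=0: j=0 S=83.5600 intr=0.0000 cont=1.5120 V=1.5120[hold]  S*(0)=-

price = 1.5120
boundary = - - - - - 53.1343 58.1701
tree:
1.5120
2.5271 0.5552
4.1289 1.0198 0.1146
6.5585 1.8481 0.2349 0.0000
10.0506 3.2918 0.4816 0.0000 0.0000
14.6957 5.7301 0.9871 0.0000 0.0000 0.0000
19.2956 9.6599 2.0232 0.0000 0.0000 0.0000 0.0000
23.4972 14.6957 4.1469 0.0000 0.0000 0.0000 0.0000 0.0000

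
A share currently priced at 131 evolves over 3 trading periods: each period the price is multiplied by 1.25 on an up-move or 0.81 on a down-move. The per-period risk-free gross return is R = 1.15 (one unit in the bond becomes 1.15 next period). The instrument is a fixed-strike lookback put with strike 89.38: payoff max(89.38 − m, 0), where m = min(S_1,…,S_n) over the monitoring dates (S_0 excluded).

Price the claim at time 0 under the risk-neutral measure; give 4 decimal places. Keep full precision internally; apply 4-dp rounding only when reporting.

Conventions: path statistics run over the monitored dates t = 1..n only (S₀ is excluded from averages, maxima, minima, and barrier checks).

price = 0.2426

Set p* = 0.7727 (from d < R < u); the path-dependent value is the discounted p*-expectation over all price paths.
Enumerate all 2^3 = 8 price paths (U = up ×1.25, D = down ×0.81); each path with k up-moves has probability p*^k·(1−p*)^(3−k).
DDD: m=69.6188, payoff=19.7612, prob=0.011739
UDD: m=107.4364, payoff=0.0000, prob=0.039914
DUD: m=106.1100, payoff=0.0000, prob=0.039914
UUD: m=163.7500, payoff=0.0000, prob=0.135706
DDU: m=85.9491, payoff=3.4309, prob=0.039914
UDU: m=132.6375, payoff=0.0000, prob=0.135706
DUU: m=106.1100, payoff=0.0000, prob=0.135706
UUU: m=163.7500, payoff=0.0000, prob=0.461401
Price = Σ prob·payoff / R^3 = 0.368922 / 1.520875 = 0.2426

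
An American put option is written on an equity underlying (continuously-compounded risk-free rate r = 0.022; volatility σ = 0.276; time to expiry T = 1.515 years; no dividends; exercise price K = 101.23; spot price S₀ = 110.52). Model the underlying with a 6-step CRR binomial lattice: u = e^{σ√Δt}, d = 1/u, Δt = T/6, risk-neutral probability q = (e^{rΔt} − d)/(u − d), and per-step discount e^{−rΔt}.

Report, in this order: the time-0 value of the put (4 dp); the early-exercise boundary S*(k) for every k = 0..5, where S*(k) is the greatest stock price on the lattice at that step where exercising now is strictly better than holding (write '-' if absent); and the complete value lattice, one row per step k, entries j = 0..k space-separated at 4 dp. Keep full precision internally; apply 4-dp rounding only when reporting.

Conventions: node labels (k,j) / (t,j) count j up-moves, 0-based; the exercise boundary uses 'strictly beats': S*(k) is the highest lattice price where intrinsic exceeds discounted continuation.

Δt=0.25250, u=1.14877, d=0.87050, q=0.48540, disc=e^(-rΔt)=0.99446
k=6 terminal: V=max(K-S,0) → 53.1404 37.7679 17.4814 0.0000 0.0000 0.0000 0.0000
k=5: j=0 S=55.2437 intr=45.9863 cont=45.4255 V=45.9863[EX]; j=1 S=72.9031 intr=28.3269 cont=27.7661 V=28.3269[EX]; j=2 S=96.2076 intr=5.0224 cont=8.9460 V=8.9460[hold]; j=3 S=126.9616 intr=0.0000 cont=0.0000 V=0.0000[hold]; j=4 S=167.5466 intr=0.0000 cont=0.0000 V=0.0000[hold]; j=5 S=221.1050 intr=0.0000 cont=0.0000 V=0.0000[hold]  S*(5)=72.9031
k=4: j=0 S=63.4621 intr=37.7679 cont=37.2071 V=37.7679[EX]; j=1 S=83.7486 intr=17.4814 cont=18.8146 V=18.8146[hold]; j=2 S=110.5200 intr=0.0000 cont=4.5781 V=4.5781[hold]; j=3 S=145.8492 intr=0.0000 cont=0.0000 V=0.0000[hold]; j=4 S=192.4718 intr=0.0000 cont=0.0000 V=0.0000[hold]  S*(4)=63.4621
k=3: j=0 S=72.9031 intr=28.3269 cont=28.4096 V=28.4096[hold]; j=1 S=96.2076 intr=5.0224 cont=11.8382 V=11.8382[hold]; j=2 S=126.9616 intr=0.0000 cont=2.3428 V=2.3428[hold]; j=3 S=167.5466 intr=0.0000 cont=0.0000 V=0.0000[hold]  S*(3)=-
k=2: j=0 S=83.7486 intr=17.4814 cont=20.2530 V=20.2530[hold]; j=1 S=110.5200 intr=0.0000 cont=7.1891 V=7.1891[hold]; j=2 S=145.8492 intr=0.0000 cont=1.1989 V=1.1989[hold]  S*(2)=-
k=1: j=0 S=96.2076 intr=5.0224 cont=13.8347 V=13.8347[hold]; j=1 S=126.9616 intr=0.0000 cont=4.2577 V=4.2577[hold]  S*(1)=-
k=0: j=0 S=110.5200 intr=0.0000 cont=9.1351 V=9.1351[hold]  S*(0)=-

price = 9.1351
boundary = - - - - 63.4621 72.9031
tree:
9.1351
13.8347 4.2577
20.2530 7.1891 1.1989
28.4096 11.8382 2.3428 0.0000
37.7679 18.8146 4.5781 0.0000 0.0000
45.9863 28.3269 8.9460 0.0000 0.0000 0.0000
53.1404 37.7679 17.4814 0.0000 0.0000 0.0000 0.0000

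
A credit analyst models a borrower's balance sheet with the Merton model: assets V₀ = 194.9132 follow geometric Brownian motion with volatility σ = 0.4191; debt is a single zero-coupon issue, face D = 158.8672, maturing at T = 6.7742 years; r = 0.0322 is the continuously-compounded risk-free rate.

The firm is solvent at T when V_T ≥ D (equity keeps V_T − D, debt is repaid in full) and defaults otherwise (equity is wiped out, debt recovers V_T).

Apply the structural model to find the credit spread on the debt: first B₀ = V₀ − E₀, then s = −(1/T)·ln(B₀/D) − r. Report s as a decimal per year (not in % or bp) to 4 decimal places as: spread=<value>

Work the structural quantities from V₀ = 194.9132 against face 158.8672:
d₁ = [ln(V₀/D) + (r + σ²/2)T] / (σ√T)
   = [ln(194.9132/158.8672) + (0.0322 + 0.5·0.4191²)·6.7742] / (0.4191·√6.7742)
   = [0.204486 + 0.813056] / 1.090804 = 0.932836
d₂ = d₁ − σ√T = 0.932836 − 1.090804 = -0.157968
N(d₁) = 0.824548,  N(d₂) = 0.437241,  e^(−rT) = 0.804022
E₀ = V₀·N(d₁) − D·e^(−rT)·N(d₂)
   = 194.9132·0.824548 − 158.8672·0.804022·0.437241 = 104.865267
B₀ = V₀ − E₀ = 194.9132 − 104.865267 = 90.047933
spread = −(1/T)·ln(B₀/D) − r = −(1/6.7742)·ln(90.047933/158.8672) − 0.0322 = 0.05160717

spread=0.0516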